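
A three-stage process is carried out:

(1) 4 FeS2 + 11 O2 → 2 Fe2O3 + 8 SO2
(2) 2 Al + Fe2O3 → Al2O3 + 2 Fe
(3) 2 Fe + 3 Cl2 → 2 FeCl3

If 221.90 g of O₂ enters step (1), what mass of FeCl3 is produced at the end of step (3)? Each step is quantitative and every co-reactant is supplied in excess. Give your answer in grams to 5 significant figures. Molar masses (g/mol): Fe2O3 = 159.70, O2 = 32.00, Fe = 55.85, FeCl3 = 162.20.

n(O2) = 221.90 / 32.00 = 6.93438 mol.
Reaction (1): O2→Fe2O3 ratio 11:2 ⇒ n(Fe2O3) = 1.26080 mol.
Reaction (2): Fe2O3→Fe ratio 1:2 ⇒ n(Fe) = 2.52159 mol.
Reaction (3): Fe→FeCl3 ratio 2:2 ⇒ n(FeCl3) = 2.52159 mol.
Mass of FeCl3 = 2.52159 × 162.20 = 409.002 g.

409.00 g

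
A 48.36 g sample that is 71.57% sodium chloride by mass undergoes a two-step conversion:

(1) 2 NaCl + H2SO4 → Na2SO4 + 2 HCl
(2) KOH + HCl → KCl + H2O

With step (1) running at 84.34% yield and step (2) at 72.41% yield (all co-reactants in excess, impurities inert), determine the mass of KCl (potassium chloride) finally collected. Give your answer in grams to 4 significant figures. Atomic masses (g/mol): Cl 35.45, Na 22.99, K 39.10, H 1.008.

Pure NaCl = 48.36 × 0.7157 = 34.611 g.
M(NaCl) = 22.99 + 35.45 = 58.44 g/mol.
M(KCl) = 39.10 + 35.45 = 74.55 g/mol.
n(NaCl) = 34.611 / 58.44 = 0.59225 mol.
Step 1 (NaCl:HCl = 2:2): theoretical n(HCl) = 0.59225 mol; at 84.34% yield, n(HCl) = 0.49951 mol.
Step 2 (HCl:KCl = 1:1): theoretical n(KCl) = 0.49951 mol, so theoretical mass = 0.49951 × 74.55 = 37.238 g.
At 72.41% yield, actual mass of KCl = 37.238 × 0.7241 = 26.964 g.

26.96 g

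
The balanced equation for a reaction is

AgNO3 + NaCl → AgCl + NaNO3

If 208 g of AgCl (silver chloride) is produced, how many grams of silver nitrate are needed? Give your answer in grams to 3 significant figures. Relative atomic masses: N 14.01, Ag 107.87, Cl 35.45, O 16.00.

M(AgCl) = 107.87 + 35.45 = 143.32 g/mol.
M(AgNO3) = 107.87 + 14.01 + 3(16.00) = 169.88 g/mol.
n(AgCl) = 208.0 g / 143.32 g/mol = 1.451 mol.
From the equation the AgCl:AgNO3 mole ratio is 1:1, so n(AgNO3) = 1.451 × 1/1 = 1.451 mol.
Mass of AgNO3 = 1.451 mol × 169.88 g/mol = 246.5 g.

247 g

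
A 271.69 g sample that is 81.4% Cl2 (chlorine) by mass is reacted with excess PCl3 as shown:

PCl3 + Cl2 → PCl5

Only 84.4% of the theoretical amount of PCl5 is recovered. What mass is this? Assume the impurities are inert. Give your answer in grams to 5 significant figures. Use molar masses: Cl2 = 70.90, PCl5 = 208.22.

548.17 g

Pure Cl2 available = 271.69 g × 0.814 = 221.156 g.
n(Cl2) = 221.156 g / 70.90 g/mol = 3.11926 mol.
From the equation the Cl2:PCl5 mole ratio is 1:1, so n(PCl5) = 3.11926 × 1/1 = 3.11926 mol.
Mass of PCl5 = 3.11926 mol × 208.22 g/mol = 649.493 g.
Actual mass collected = 649.493 g × 0.844 = 548.172 g.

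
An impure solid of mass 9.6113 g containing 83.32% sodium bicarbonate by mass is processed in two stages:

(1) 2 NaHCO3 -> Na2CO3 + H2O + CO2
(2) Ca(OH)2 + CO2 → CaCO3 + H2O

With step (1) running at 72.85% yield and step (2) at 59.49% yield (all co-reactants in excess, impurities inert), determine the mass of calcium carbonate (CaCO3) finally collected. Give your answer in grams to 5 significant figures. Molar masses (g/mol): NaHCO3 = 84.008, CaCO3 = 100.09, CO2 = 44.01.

Pure NaHCO3 = 9.6113 × 0.8332 = 8.00814 g.
n(NaHCO3) = 8.00814 / 84.008 = 0.0953259 mol.
Step 1 (NaHCO3:CO2 = 2:1): theoretical n(CO2) = 0.0476629 mol; at 72.85% yield, n(CO2) = 0.0347224 mol.
Step 2 (CO2:CaCO3 = 1:1): theoretical n(CaCO3) = 0.0347224 mol, so theoretical mass = 0.0347224 × 100.09 = 3.47537 g.
At 59.49% yield, actual mass of CaCO3 = 3.47537 × 0.5949 = 2.06750 g.

2.0675 g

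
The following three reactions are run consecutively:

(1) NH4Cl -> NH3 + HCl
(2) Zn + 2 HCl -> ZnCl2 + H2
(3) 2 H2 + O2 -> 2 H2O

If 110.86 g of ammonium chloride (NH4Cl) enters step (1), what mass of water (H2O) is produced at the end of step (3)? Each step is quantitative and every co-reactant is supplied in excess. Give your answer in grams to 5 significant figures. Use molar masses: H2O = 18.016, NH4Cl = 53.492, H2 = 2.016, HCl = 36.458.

n(NH4Cl) = 110.86 / 53.492 = 2.07246 mol.
Reaction (1): NH4Cl→HCl ratio 1:1 ⇒ n(HCl) = 2.07246 mol.
Reaction (2): HCl→H2 ratio 2:1 ⇒ n(H2) = 1.03623 mol.
Reaction (3): H2→H2O ratio 2:2 ⇒ n(H2O) = 1.03623 mol.
Mass of H2O = 1.03623 × 18.016 = 18.6687 g.

18.669 g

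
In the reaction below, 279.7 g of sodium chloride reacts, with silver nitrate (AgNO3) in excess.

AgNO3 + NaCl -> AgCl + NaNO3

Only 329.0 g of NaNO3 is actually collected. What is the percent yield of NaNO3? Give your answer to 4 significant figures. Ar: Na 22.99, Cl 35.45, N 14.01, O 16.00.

80.87 %

M(NaCl) = 22.99 + 35.45 = 58.44 g/mol.
M(NaNO3) = 22.99 + 14.01 + 3(16.00) = 85.00 g/mol.
n(NaCl) = 279.70 g / 58.44 g/mol = 4.7861 mol.
From the equation the NaCl:NaNO3 mole ratio is 1:1, so n(NaNO3) = 4.7861 × 1/1 = 4.7861 mol.
Mass of NaNO3 = 4.7861 mol × 85.00 g/mol = 406.82 g.
This is the theoretical yield. Percent yield = 329.0 g / 406.82 g × 100% = 80.871%.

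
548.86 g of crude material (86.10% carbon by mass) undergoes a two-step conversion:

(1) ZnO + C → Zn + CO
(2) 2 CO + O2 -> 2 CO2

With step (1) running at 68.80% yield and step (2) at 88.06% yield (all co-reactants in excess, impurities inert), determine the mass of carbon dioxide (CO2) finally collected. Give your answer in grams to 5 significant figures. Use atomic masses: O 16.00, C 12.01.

Pure C = 548.86 × 0.8610 = 472.568 g.
M(C) = 12.01 g/mol.
M(CO2) = 12.01 + 2(16.00) = 44.01 g/mol.
n(C) = 472.568 / 12.01 = 39.3479 mol.
Step 1 (C:CO = 1:1): theoretical n(CO) = 39.3479 mol; at 68.80% yield, n(CO) = 27.0714 mol.
Step 2 (CO:CO2 = 2:2): theoretical n(CO2) = 27.0714 mol, so theoretical mass = 27.0714 × 44.01 = 1191.41 g.
At 88.06% yield, actual mass of CO2 = 1191.41 × 0.8806 = 1049.16 g.

1049.2 g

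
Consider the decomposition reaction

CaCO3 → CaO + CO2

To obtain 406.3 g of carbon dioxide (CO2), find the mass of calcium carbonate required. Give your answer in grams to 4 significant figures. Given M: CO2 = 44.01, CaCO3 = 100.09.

n(CO2) = 406.30 g / 44.01 g/mol = 9.2320 mol.
From the equation the CO2:CaCO3 mole ratio is 1:1, so n(CaCO3) = 9.2320 × 1/1 = 9.2320 mol.
Mass of CaCO3 = 9.2320 mol × 100.09 g/mol = 924.03 g.

924.0 g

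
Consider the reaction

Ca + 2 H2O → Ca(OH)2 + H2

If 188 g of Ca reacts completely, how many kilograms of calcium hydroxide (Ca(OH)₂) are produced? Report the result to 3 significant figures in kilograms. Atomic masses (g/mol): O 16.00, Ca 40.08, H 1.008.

0.348 kg

M(Ca) = 40.08 g/mol.
M(Ca(OH)2) = 40.08 + 2(16.00) + 2(1.008) = 74.096 g/mol.
n(Ca) = 188.0 g / 40.08 g/mol = 4.691 mol.
From the equation the Ca:Ca(OH)2 mole ratio is 1:1, so n(Ca(OH)2) = 4.691 × 1/1 = 4.691 mol.
Mass of Ca(OH)2 = 4.691 mol × 74.096 g/mol = 347.6 g.
Converting to kg: 347.6 g = 0.348 kg.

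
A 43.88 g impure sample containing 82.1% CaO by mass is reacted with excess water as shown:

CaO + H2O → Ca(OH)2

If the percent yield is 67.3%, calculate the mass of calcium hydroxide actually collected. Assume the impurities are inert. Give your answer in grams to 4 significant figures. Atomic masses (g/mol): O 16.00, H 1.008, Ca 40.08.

Pure CaO available = 43.88 g × 0.821 = 36.025 g.
M(CaO) = 40.08 + 16.00 = 56.08 g/mol.
M(Ca(OH)2) = 40.08 + 2(16.00) + 2(1.008) = 74.096 g/mol.
n(CaO) = 36.025 g / 56.08 g/mol = 0.64239 mol.
From the equation the CaO:Ca(OH)2 mole ratio is 1:1, so n(Ca(OH)2) = 0.64239 × 1/1 = 0.64239 mol.
Mass of Ca(OH)2 = 0.64239 mol × 74.096 g/mol = 47.599 g.
Actual mass collected = 47.599 g × 0.673 = 32.034 g.

32.03 g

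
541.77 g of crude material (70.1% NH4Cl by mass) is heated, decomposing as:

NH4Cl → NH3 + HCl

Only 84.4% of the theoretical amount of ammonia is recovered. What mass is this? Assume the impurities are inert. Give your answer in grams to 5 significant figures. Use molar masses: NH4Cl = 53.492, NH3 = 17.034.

Pure NH4Cl available = 541.77 g × 0.701 = 379.781 g.
n(NH4Cl) = 379.781 g / 53.492 g/mol = 7.09977 mol.
From the equation the NH4Cl:NH3 mole ratio is 1:1, so n(NH3) = 7.09977 × 1/1 = 7.09977 mol.
Mass of NH3 = 7.09977 mol × 17.034 g/mol = 120.937 g.
Actual mass collected = 120.937 g × 0.844 = 102.071 g.

102.07 g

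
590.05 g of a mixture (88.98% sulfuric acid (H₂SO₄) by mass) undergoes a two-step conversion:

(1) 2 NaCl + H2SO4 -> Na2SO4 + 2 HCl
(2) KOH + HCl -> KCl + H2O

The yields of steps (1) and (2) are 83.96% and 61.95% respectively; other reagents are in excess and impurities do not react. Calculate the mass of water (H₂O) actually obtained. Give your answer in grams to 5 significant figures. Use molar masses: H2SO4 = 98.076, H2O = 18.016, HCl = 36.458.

100.33 g

Pure H2SO4 = 590.05 × 0.8898 = 525.026 g.
n(H2SO4) = 525.026 / 98.076 = 5.35326 mol.
Step 1 (H2SO4:HCl = 1:2): theoretical n(HCl) = 10.7065 mol; at 83.96% yield, n(HCl) = 8.98920 mol.
Step 2 (HCl:H2O = 1:1): theoretical n(H2O) = 8.98920 mol, so theoretical mass = 8.98920 × 18.016 = 161.949 g.
At 61.95% yield, actual mass of H2O = 161.949 × 0.6195 = 100.328 g.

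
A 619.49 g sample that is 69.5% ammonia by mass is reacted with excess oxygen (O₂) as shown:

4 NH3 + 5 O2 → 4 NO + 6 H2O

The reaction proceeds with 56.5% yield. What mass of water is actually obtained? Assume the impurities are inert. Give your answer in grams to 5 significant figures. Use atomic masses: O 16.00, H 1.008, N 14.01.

Pure NH3 available = 619.49 g × 0.695 = 430.546 g.
M(NH3) = 14.01 + 3(1.008) = 17.034 g/mol.
M(H2O) = 2(1.008) + 16.00 = 18.016 g/mol.
n(NH3) = 430.546 g / 17.034 g/mol = 25.2757 mol.
From the equation the NH3:H2O mole ratio is 4:6, so n(H2O) = 25.2757 × 6/4 = 37.9135 mol.
Mass of H2O = 37.9135 mol × 18.016 g/mol = 683.049 g.
Actual mass collected = 683.049 g × 0.565 = 385.923 g.

385.92 g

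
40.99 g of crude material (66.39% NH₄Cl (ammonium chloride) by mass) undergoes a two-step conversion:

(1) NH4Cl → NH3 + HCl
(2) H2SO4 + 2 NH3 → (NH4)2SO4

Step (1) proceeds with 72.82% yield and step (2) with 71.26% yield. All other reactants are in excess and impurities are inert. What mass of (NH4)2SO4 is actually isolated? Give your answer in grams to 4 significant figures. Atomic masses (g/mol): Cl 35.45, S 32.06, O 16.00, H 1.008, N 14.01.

17.44 g

Pure NH4Cl = 40.99 × 0.6639 = 27.213 g.
M(NH4Cl) = 14.01 + 4(1.008) + 35.45 = 53.492 g/mol.
M((NH4)2SO4) = 2(14.01) + 8(1.008) + 32.06 + 4(16.00) = 132.144 g/mol.
n(NH4Cl) = 27.213 / 53.492 = 0.50874 mol.
Step 1 (NH4Cl:NH3 = 1:1): theoretical n(NH3) = 0.50874 mol; at 72.82% yield, n(NH3) = 0.37046 mol.
Step 2 (NH3:(NH4)2SO4 = 2:1): theoretical n((NH4)2SO4) = 0.18523 mol, so theoretical mass = 0.18523 × 132.144 = 24.477 g.
At 71.26% yield, actual mass of (NH4)2SO4 = 24.477 × 0.7126 = 17.442 g.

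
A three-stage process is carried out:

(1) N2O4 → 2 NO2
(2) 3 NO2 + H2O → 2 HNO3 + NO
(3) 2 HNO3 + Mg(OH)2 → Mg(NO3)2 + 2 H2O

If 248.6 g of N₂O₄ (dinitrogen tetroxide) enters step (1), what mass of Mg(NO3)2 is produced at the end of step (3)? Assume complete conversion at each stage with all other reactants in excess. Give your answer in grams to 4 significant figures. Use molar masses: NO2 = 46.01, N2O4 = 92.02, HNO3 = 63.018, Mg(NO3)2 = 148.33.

n(N2O4) = 248.6 / 92.02 = 2.7016 mol.
Reaction (1): N2O4→NO2 ratio 1:2 ⇒ n(NO2) = 5.4032 mol.
Reaction (2): NO2→HNO3 ratio 3:2 ⇒ n(HNO3) = 3.6021 mol.
Reaction (3): HNO3→Mg(NO3)2 ratio 2:1 ⇒ n(Mg(NO3)2) = 1.8011 mol.
Mass of Mg(NO3)2 = 1.8011 × 148.33 = 267.15 g.

267.2 g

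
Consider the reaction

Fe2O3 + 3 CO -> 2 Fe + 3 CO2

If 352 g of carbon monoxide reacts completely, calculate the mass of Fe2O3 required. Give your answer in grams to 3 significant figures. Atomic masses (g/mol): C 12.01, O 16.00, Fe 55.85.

669 g

M(CO) = 12.01 + 16.00 = 28.01 g/mol.
M(Fe2O3) = 2(55.85) + 3(16.00) = 159.70 g/mol.
n(CO) = 352.0 g / 28.01 g/mol = 12.57 mol.
From the equation the CO:Fe2O3 mole ratio is 3:1, so n(Fe2O3) = 12.57 × 1/3 = 4.189 mol.
Mass of Fe2O3 = 4.189 mol × 159.70 g/mol = 669.0 g.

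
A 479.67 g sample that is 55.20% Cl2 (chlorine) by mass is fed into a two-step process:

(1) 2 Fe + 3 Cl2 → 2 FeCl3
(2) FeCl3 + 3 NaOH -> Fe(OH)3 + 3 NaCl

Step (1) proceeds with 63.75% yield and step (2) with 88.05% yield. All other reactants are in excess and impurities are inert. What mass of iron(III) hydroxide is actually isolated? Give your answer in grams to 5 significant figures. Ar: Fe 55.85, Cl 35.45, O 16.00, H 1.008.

149.36 g

Pure Cl2 = 479.67 × 0.5520 = 264.778 g.
M(Cl2) = 2(35.45) = 70.90 g/mol.
M(Fe(OH)3) = 55.85 + 3(16.00) + 3(1.008) = 106.874 g/mol.
n(Cl2) = 264.778 / 70.90 = 3.73453 mol.
Step 1 (Cl2:FeCl3 = 3:2): theoretical n(FeCl3) = 2.48968 mol; at 63.75% yield, n(FeCl3) = 1.58717 mol.
Step 2 (FeCl3:Fe(OH)3 = 1:1): theoretical n(Fe(OH)3) = 1.58717 mol, so theoretical mass = 1.58717 × 106.874 = 169.628 g.
At 88.05% yield, actual mass of Fe(OH)3 = 169.628 × 0.8805 = 149.357 g.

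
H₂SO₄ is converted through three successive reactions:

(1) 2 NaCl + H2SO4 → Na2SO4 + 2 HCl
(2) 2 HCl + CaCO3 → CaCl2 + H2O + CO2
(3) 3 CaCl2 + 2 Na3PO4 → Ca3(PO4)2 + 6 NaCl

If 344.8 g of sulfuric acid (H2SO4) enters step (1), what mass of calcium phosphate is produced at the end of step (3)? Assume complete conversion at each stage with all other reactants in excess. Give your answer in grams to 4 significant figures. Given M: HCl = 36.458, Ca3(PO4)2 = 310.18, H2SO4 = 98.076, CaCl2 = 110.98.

n(H2SO4) = 344.8 / 98.076 = 3.5156 mol.
Reaction (1): H2SO4→HCl ratio 1:2 ⇒ n(HCl) = 7.0313 mol.
Reaction (2): HCl→CaCl2 ratio 2:1 ⇒ n(CaCl2) = 3.5156 mol.
Reaction (3): CaCl2→Ca3(PO4)2 ratio 3:1 ⇒ n(Ca3(PO4)2) = 1.1719 mol.
Mass of Ca3(PO4)2 = 1.1719 × 310.18 = 363.49 g.

363.5 g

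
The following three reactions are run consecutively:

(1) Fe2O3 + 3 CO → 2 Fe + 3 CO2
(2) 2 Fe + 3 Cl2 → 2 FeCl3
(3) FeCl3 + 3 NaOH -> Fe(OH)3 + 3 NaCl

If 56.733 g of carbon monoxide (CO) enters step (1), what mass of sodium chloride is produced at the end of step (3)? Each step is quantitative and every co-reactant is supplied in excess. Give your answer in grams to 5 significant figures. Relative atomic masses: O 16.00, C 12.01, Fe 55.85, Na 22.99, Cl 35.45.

M(CO) = 12.01 + 16.00 = 28.01 g/mol.
M(NaCl) = 22.99 + 35.45 = 58.44 g/mol.
n(CO) = 56.733 / 28.01 = 2.02546 mol.
Reaction (1): CO→Fe ratio 3:2 ⇒ n(Fe) = 1.35030 mol.
Reaction (2): Fe→FeCl3 ratio 2:2 ⇒ n(FeCl3) = 1.35030 mol.
Reaction (3): FeCl3→NaCl ratio 1:3 ⇒ n(NaCl) = 4.05091 mol.
Mass of NaCl = 4.05091 × 58.44 = 236.735 g.

236.74 g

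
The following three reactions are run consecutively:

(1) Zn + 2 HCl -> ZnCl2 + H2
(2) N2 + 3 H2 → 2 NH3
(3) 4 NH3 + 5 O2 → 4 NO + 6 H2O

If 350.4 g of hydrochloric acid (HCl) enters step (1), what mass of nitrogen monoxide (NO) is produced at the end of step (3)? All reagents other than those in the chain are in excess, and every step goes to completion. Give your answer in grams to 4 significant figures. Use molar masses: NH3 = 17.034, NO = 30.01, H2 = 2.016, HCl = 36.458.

n(HCl) = 350.4 / 36.458 = 9.6111 mol.
Reaction (1): HCl→H2 ratio 2:1 ⇒ n(H2) = 4.8055 mol.
Reaction (2): H2→NH3 ratio 3:2 ⇒ n(NH3) = 3.2037 mol.
Reaction (3): NH3→NO ratio 4:4 ⇒ n(NO) = 3.2037 mol.
Mass of NO = 3.2037 × 30.01 = 96.143 g.

96.14 g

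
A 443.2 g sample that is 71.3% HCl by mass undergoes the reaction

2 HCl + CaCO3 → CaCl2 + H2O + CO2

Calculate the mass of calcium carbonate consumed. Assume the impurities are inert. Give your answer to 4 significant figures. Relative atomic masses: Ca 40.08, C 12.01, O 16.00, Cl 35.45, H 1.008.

Mass of pure HCl = 443.2 g × 0.713 = 316.00 g.
M(HCl) = 1.008 + 35.45 = 36.458 g/mol.
M(CaCO3) = 40.08 + 12.01 + 3(16.00) = 100.09 g/mol.
n(HCl) = 316.00 g / 36.458 g/mol = 8.6676 mol.
From the equation the HCl:CaCO3 mole ratio is 2:1, so n(CaCO3) = 8.6676 × 1/2 = 4.3338 mol.
Mass of CaCO3 = 4.3338 mol × 100.09 g/mol = 433.77 g.

433.8 g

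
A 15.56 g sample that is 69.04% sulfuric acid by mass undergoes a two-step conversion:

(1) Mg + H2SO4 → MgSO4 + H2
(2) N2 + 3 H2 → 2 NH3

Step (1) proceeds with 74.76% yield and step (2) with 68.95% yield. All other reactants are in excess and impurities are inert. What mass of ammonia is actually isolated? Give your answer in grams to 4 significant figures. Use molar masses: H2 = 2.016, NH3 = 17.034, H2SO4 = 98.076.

Pure H2SO4 = 15.56 × 0.6904 = 10.743 g.
n(H2SO4) = 10.743 / 98.076 = 0.10953 mol.
Step 1 (H2SO4:H2 = 1:1): theoretical n(H2) = 0.10953 mol; at 74.76% yield, n(H2) = 0.081887 mol.
Step 2 (H2:NH3 = 3:2): theoretical n(NH3) = 0.054592 mol, so theoretical mass = 0.054592 × 17.034 = 0.92991 g.
At 68.95% yield, actual mass of NH3 = 0.92991 × 0.6895 = 0.64117 g.

0.6412 g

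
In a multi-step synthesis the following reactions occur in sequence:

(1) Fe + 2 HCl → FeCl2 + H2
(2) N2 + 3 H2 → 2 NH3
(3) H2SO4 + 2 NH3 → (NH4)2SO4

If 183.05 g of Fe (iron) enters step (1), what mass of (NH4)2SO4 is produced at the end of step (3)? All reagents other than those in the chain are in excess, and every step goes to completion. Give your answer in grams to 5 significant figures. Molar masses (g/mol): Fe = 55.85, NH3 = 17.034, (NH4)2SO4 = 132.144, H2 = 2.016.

144.37 g

n(Fe) = 183.05 / 55.85 = 3.27753 mol.
Reaction (1): Fe→H2 ratio 1:1 ⇒ n(H2) = 3.27753 mol.
Reaction (2): H2→NH3 ratio 3:2 ⇒ n(NH3) = 2.18502 mol.
Reaction (3): NH3→(NH4)2SO4 ratio 2:1 ⇒ n((NH4)2SO4) = 1.09251 mol.
Mass of (NH4)2SO4 = 1.09251 × 132.144 = 144.369 g.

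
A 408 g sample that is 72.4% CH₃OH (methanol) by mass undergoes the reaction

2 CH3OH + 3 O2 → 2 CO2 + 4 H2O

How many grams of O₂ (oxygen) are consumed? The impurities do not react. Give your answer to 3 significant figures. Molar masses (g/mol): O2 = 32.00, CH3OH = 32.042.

443 g

Mass of pure CH3OH = 408 g × 0.724 = 295.4 g.
n(CH3OH) = 295.4 g / 32.042 g/mol = 9.219 mol.
From the equation the CH3OH:O2 mole ratio is 2:3, so n(O2) = 9.219 × 3/2 = 13.83 mol.
Mass of O2 = 13.83 mol × 32.00 g/mol = 442.5 g.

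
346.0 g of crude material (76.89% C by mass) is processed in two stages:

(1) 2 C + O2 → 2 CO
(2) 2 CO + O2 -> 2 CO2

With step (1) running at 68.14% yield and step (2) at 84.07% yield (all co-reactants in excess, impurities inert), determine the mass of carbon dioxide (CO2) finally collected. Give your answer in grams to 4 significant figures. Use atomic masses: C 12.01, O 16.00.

558.5 g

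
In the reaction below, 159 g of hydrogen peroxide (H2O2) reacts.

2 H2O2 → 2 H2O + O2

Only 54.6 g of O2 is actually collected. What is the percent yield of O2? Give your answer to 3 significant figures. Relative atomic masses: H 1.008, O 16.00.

73.0 %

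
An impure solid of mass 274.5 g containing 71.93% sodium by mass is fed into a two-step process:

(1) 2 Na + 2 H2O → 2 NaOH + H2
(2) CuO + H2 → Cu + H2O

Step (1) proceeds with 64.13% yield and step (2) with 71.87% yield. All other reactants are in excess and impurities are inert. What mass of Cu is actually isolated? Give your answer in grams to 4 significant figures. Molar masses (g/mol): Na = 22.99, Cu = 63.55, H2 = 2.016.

125.8 g

Pure Na = 274.5 × 0.7193 = 197.45 g.
n(Na) = 197.45 / 22.99 = 8.5884 mol.
Step 1 (Na:H2 = 2:1): theoretical n(H2) = 4.2942 mol; at 64.13% yield, n(H2) = 2.7539 mol.
Step 2 (H2:Cu = 1:1): theoretical n(Cu) = 2.7539 mol, so theoretical mass = 2.7539 × 63.55 = 175.01 g.
At 71.87% yield, actual mass of Cu = 175.01 × 0.7187 = 125.78 g.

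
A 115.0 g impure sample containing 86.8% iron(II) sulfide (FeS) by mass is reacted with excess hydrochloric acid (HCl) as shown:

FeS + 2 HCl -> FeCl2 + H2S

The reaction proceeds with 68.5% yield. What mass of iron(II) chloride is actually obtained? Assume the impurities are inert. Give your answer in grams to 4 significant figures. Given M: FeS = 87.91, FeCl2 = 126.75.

98.59 g

Pure FeS available = 115.0 g × 0.868 = 99.820 g.
n(FeS) = 99.820 g / 87.91 g/mol = 1.1355 mol.
From the equation the FeS:FeCl2 mole ratio is 1:1, so n(FeCl2) = 1.1355 × 1/1 = 1.1355 mol.
Mass of FeCl2 = 1.1355 mol × 126.75 g/mol = 143.92 g.
Actual mass collected = 143.92 g × 0.685 = 98.587 g.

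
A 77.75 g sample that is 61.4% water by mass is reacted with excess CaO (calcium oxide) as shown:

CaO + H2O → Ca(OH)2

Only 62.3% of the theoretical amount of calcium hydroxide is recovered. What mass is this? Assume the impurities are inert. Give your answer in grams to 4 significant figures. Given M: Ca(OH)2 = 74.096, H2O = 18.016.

Pure H2O available = 77.75 g × 0.614 = 47.738 g.
n(H2O) = 47.738 g / 18.016 g/mol = 2.6498 mol.
From the equation the H2O:Ca(OH)2 mole ratio is 1:1, so n(Ca(OH)2) = 2.6498 × 1/1 = 2.6498 mol.
Mass of Ca(OH)2 = 2.6498 mol × 74.096 g/mol = 196.34 g.
Actual mass collected = 196.34 g × 0.623 = 122.32 g.

122.3 g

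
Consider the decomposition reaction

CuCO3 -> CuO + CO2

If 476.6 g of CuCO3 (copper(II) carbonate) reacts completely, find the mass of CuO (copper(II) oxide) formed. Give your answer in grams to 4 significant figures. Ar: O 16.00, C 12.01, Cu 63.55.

M(CuCO3) = 63.55 + 12.01 + 3(16.00) = 123.56 g/mol.
M(CuO) = 63.55 + 16.00 = 79.55 g/mol.
n(CuCO3) = 476.60 g / 123.56 g/mol = 3.8572 mol.
From the equation the CuCO3:CuO mole ratio is 1:1, so n(CuO) = 3.8572 × 1/1 = 3.8572 mol.
Mass of CuO = 3.8572 mol × 79.55 g/mol = 306.84 g.

306.8 g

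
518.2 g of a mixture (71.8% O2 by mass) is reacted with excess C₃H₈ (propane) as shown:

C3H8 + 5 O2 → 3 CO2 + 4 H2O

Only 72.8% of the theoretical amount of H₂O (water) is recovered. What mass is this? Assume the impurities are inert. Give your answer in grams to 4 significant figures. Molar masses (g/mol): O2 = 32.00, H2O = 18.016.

122.0 g

Pure O2 available = 518.2 g × 0.718 = 372.07 g.
n(O2) = 372.07 g / 32.00 g/mol = 11.627 mol.
From the equation the O2:H2O mole ratio is 5:4, so n(H2O) = 11.627 × 4/5 = 9.3017 mol.
Mass of H2O = 9.3017 mol × 18.016 g/mol = 167.58 g.
Actual mass collected = 167.58 g × 0.728 = 122.00 g.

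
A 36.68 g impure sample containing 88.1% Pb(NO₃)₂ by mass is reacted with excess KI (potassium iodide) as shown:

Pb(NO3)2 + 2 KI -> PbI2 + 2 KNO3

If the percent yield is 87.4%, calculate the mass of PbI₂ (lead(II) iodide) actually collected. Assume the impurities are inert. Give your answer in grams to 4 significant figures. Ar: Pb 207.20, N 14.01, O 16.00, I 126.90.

39.31 g

Pure Pb(NO3)2 available = 36.68 g × 0.881 = 32.315 g.
M(Pb(NO3)2) = 207.20 + 2(14.01) + 6(16.00) = 331.22 g/mol.
M(PbI2) = 207.20 + 2(126.90) = 461.00 g/mol.
n(Pb(NO3)2) = 32.315 g / 331.22 g/mol = 0.097564 mol.
From the equation the Pb(NO3)2:PbI2 mole ratio is 1:1, so n(PbI2) = 0.097564 × 1/1 = 0.097564 mol.
Mass of PbI2 = 0.097564 mol × 461.00 g/mol = 44.977 g.
Actual mass collected = 44.977 g × 0.874 = 39.310 g.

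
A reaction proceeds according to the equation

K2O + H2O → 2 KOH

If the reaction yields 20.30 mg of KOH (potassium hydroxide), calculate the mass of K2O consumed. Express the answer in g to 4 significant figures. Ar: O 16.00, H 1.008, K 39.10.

0.01704 g

M(KOH) = 39.10 + 16.00 + 1.008 = 56.108 g/mol.
M(K2O) = 2(39.10) + 16.00 = 94.20 g/mol.
Convert: 20.30 mg = 0.020300 g.
n(KOH) = 0.020300 g / 56.108 g/mol = 0.00036180 mol.
From the equation the KOH:K2O mole ratio is 2:1, so n(K2O) = 0.00036180 × 1/2 = 0.00018090 mol.
Mass of K2O = 0.00018090 mol × 94.20 g/mol = 0.017041 g.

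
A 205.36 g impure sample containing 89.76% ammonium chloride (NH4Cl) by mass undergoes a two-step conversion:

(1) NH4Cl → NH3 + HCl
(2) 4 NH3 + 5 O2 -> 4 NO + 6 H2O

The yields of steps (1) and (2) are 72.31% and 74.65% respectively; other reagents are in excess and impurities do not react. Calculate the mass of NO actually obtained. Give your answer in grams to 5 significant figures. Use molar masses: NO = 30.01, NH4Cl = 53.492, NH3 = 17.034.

55.822 g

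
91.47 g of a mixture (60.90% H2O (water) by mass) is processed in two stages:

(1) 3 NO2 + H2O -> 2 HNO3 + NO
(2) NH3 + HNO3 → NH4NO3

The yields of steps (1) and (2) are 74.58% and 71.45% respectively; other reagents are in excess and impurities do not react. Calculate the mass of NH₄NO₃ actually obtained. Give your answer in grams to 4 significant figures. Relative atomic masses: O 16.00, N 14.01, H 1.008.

263.8 g

Pure H2O = 91.47 × 0.6090 = 55.705 g.
M(H2O) = 2(1.008) + 16.00 = 18.016 g/mol.
M(NH4NO3) = 2(14.01) + 4(1.008) + 3(16.00) = 80.052 g/mol.
n(H2O) = 55.705 / 18.016 = 3.0920 mol.
Step 1 (H2O:HNO3 = 1:2): theoretical n(HNO3) = 6.1840 mol; at 74.58% yield, n(HNO3) = 4.6120 mol.
Step 2 (HNO3:NH4NO3 = 1:1): theoretical n(NH4NO3) = 4.6120 mol, so theoretical mass = 4.6120 × 80.052 = 369.20 g.
At 71.45% yield, actual mass of NH4NO3 = 369.20 × 0.7145 = 263.79 g.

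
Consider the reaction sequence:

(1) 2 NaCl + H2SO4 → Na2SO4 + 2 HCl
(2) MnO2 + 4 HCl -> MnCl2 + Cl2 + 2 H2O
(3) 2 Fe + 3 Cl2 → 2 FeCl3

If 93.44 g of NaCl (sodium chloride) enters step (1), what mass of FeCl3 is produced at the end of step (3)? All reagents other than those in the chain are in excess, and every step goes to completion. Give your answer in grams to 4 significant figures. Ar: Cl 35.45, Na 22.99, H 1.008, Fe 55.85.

M(NaCl) = 22.99 + 35.45 = 58.44 g/mol.
M(FeCl3) = 55.85 + 3(35.45) = 162.20 g/mol.
n(NaCl) = 93.44 / 58.44 = 1.5989 mol.
Reaction (1): NaCl→HCl ratio 2:2 ⇒ n(HCl) = 1.5989 mol.
Reaction (2): HCl→Cl2 ratio 4:1 ⇒ n(Cl2) = 0.39973 mol.
Reaction (3): Cl2→FeCl3 ratio 3:2 ⇒ n(FeCl3) = 0.26648 mol.
Mass of FeCl3 = 0.26648 × 162.20 = 43.224 g.

43.22 g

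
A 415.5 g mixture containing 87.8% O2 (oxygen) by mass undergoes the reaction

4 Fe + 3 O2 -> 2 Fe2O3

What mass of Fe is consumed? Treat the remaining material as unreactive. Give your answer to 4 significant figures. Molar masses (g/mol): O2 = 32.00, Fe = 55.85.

Mass of pure O2 = 415.5 g × 0.878 = 364.81 g.
n(O2) = 364.81 g / 32.00 g/mol = 11.400 mol.
From the equation the O2:Fe mole ratio is 3:4, so n(Fe) = 11.400 × 4/3 = 15.200 mol.
Mass of Fe = 15.200 mol × 55.85 g/mol = 848.94 g.

848.9 g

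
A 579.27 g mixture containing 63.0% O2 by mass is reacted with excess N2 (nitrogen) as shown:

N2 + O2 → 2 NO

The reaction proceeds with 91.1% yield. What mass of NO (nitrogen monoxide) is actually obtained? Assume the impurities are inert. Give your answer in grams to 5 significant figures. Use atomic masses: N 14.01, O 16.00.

Pure O2 available = 579.27 g × 0.630 = 364.940 g.
M(O2) = 2(16.00) = 32.00 g/mol.
M(NO) = 14.01 + 16.00 = 30.01 g/mol.
n(O2) = 364.940 g / 32.00 g/mol = 11.4044 mol.
From the equation the O2:NO mole ratio is 1:2, so n(NO) = 11.4044 × 2/1 = 22.8088 mol.
Mass of NO = 22.8088 mol × 30.01 g/mol = 684.491 g.
Actual mass collected = 684.491 g × 0.911 = 623.571 g.

623.57 g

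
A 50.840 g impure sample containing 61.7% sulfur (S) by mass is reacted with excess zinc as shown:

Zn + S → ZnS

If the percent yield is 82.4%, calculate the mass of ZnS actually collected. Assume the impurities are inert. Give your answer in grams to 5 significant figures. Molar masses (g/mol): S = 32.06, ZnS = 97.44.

Pure S available = 50.840 g × 0.617 = 31.3683 g.
n(S) = 31.3683 g / 32.06 g/mol = 0.978424 mol.
From the equation the S:ZnS mole ratio is 1:1, so n(ZnS) = 0.978424 × 1/1 = 0.978424 mol.
Mass of ZnS = 0.978424 mol × 97.44 g/mol = 95.3377 g.
Actual mass collected = 95.3377 g × 0.824 = 78.5582 g.

78.558 g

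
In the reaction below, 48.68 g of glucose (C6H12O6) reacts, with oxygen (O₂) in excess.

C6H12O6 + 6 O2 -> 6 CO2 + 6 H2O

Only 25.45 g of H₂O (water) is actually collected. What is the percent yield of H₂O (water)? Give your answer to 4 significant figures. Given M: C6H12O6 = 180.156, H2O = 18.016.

n(C6H12O6) = 48.680 g / 180.156 g/mol = 0.27021 mol.
From the equation the C6H12O6:H2O mole ratio is 1:6, so n(H2O) = 0.27021 × 6/1 = 1.6213 mol.
Mass of H2O = 1.6213 mol × 18.016 g/mol = 29.209 g.
This is the theoretical yield. Percent yield = 25.45 g / 29.209 g × 100% = 87.132%.

87.13 %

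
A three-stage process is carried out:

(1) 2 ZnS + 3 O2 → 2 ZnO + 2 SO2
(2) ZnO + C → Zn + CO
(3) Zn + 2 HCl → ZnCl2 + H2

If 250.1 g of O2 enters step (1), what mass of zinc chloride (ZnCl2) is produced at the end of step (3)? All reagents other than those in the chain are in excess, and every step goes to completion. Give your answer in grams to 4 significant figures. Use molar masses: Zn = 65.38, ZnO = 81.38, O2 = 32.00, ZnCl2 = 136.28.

n(O2) = 250.1 / 32.00 = 7.8156 mol.
Reaction (1): O2→ZnO ratio 3:2 ⇒ n(ZnO) = 5.2104 mol.
Reaction (2): ZnO→Zn ratio 1:1 ⇒ n(Zn) = 5.2104 mol.
Reaction (3): Zn→ZnCl2 ratio 1:1 ⇒ n(ZnCl2) = 5.2104 mol.
Mass of ZnCl2 = 5.2104 × 136.28 = 710.08 g.

710.1 g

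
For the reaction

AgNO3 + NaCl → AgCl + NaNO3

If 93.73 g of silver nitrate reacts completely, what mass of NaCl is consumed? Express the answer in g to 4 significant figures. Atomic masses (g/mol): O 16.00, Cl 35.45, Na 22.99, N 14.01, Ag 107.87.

M(AgNO3) = 107.87 + 14.01 + 3(16.00) = 169.88 g/mol.
M(NaCl) = 22.99 + 35.45 = 58.44 g/mol.
n(AgNO3) = 93.730 g / 169.88 g/mol = 0.55174 mol.
From the equation the AgNO3:NaCl mole ratio is 1:1, so n(NaCl) = 0.55174 × 1/1 = 0.55174 mol.
Mass of NaCl = 0.55174 mol × 58.44 g/mol = 32.244 g.

32.24 g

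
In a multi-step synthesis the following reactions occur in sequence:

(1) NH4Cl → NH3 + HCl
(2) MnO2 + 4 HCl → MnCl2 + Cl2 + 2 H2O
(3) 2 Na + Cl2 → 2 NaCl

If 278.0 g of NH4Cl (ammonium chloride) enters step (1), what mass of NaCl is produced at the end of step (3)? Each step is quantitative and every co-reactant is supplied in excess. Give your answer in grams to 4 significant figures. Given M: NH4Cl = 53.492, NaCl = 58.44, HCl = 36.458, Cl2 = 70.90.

151.9 g

n(NH4Cl) = 278.0 / 53.492 = 5.1970 mol.
Reaction (1): NH4Cl→HCl ratio 1:1 ⇒ n(HCl) = 5.1970 mol.
Reaction (2): HCl→Cl2 ratio 4:1 ⇒ n(Cl2) = 1.2993 mol.
Reaction (3): Cl2→NaCl ratio 1:2 ⇒ n(NaCl) = 2.5985 mol.
Mass of NaCl = 2.5985 × 58.44 = 151.86 g.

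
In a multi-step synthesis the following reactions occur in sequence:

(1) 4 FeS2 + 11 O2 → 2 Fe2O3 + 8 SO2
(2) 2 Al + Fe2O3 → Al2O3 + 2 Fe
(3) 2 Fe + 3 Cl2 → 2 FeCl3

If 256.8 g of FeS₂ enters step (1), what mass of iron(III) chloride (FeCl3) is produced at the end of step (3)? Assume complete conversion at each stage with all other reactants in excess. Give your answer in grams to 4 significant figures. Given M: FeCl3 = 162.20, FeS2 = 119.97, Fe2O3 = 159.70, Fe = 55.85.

n(FeS2) = 256.8 / 119.97 = 2.1405 mol.
Reaction (1): FeS2→Fe2O3 ratio 4:2 ⇒ n(Fe2O3) = 1.0703 mol.
Reaction (2): Fe2O3→Fe ratio 1:2 ⇒ n(Fe) = 2.1405 mol.
Reaction (3): Fe→FeCl3 ratio 2:2 ⇒ n(FeCl3) = 2.1405 mol.
Mass of FeCl3 = 2.1405 × 162.20 = 347.19 g.

347.2 g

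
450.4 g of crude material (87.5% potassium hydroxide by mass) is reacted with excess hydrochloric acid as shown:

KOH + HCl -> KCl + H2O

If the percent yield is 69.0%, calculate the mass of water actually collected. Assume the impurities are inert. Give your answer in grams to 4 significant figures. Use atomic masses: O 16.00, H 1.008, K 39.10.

Pure KOH available = 450.4 g × 0.875 = 394.10 g.
M(KOH) = 39.10 + 16.00 + 1.008 = 56.108 g/mol.
M(H2O) = 2(1.008) + 16.00 = 18.016 g/mol.
n(KOH) = 394.10 g / 56.108 g/mol = 7.0240 mol.
From the equation the KOH:H2O mole ratio is 1:1, so n(H2O) = 7.0240 × 1/1 = 7.0240 mol.
Mass of H2O = 7.0240 mol × 18.016 g/mol = 126.54 g.
Actual mass collected = 126.54 g × 0.690 = 87.315 g.

87.32 g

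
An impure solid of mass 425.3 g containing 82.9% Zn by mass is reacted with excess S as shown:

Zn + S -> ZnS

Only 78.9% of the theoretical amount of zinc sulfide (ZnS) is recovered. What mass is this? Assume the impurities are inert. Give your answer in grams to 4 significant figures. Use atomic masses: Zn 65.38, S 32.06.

414.6 g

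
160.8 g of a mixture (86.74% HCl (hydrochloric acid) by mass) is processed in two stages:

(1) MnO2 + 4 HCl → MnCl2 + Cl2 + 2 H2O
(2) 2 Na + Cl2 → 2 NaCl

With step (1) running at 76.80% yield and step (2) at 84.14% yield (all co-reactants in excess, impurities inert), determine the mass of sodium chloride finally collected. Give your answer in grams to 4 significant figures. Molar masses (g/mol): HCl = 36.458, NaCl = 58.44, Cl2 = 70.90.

Pure HCl = 160.8 × 0.8674 = 139.48 g.
n(HCl) = 139.48 / 36.458 = 3.8257 mol.
Step 1 (HCl:Cl2 = 4:1): theoretical n(Cl2) = 0.95643 mol; at 76.80% yield, n(Cl2) = 0.73454 mol.
Step 2 (Cl2:NaCl = 1:2): theoretical n(NaCl) = 1.4691 mol, so theoretical mass = 1.4691 × 58.44 = 85.853 g.
At 84.14% yield, actual mass of NaCl = 85.853 × 0.8414 = 72.236 g.

72.24 g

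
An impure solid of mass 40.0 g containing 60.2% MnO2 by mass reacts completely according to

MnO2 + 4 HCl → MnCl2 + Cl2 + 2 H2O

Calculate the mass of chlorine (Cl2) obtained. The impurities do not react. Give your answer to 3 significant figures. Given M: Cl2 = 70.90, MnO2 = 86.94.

19.6 g

Mass of pure MnO2 = 40.0 g × 0.602 = 24.08 g.
n(MnO2) = 24.08 g / 86.94 g/mol = 0.2770 mol.
From the equation the MnO2:Cl2 mole ratio is 1:1, so n(Cl2) = 0.2770 × 1/1 = 0.2770 mol.
Mass of Cl2 = 0.2770 mol × 70.90 g/mol = 19.64 g.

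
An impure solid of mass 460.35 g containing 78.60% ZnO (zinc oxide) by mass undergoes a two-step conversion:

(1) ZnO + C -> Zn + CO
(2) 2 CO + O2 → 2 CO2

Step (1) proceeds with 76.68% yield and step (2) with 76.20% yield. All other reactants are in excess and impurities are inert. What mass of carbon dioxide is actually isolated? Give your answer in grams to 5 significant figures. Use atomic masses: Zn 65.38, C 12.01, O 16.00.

Pure ZnO = 460.35 × 0.7860 = 361.835 g.
M(ZnO) = 65.38 + 16.00 = 81.38 g/mol.
M(CO2) = 12.01 + 2(16.00) = 44.01 g/mol.
n(ZnO) = 361.835 / 81.38 = 4.44624 mol.
Step 1 (ZnO:CO = 1:1): theoretical n(CO) = 4.44624 mol; at 76.68% yield, n(CO) = 3.40938 mol.
Step 2 (CO:CO2 = 2:2): theoretical n(CO2) = 3.40938 mol, so theoretical mass = 3.40938 × 44.01 = 150.047 g.
At 76.20% yield, actual mass of CO2 = 150.047 × 0.7620 = 114.336 g.

114.34 g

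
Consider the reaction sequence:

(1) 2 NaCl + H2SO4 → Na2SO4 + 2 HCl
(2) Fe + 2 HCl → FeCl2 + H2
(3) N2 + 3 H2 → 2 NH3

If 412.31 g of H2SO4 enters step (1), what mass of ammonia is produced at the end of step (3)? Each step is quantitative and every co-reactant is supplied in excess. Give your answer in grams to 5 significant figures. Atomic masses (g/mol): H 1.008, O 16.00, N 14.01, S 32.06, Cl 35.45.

47.740 g

M(H2SO4) = 2(1.008) + 32.06 + 4(16.00) = 98.076 g/mol.
M(NH3) = 14.01 + 3(1.008) = 17.034 g/mol.
n(H2SO4) = 412.31 / 98.076 = 4.20398 mol.
Reaction (1): H2SO4→HCl ratio 1:2 ⇒ n(HCl) = 8.40797 mol.
Reaction (2): HCl→H2 ratio 2:1 ⇒ n(H2) = 4.20398 mol.
Reaction (3): H2→NH3 ratio 3:2 ⇒ n(NH3) = 2.80266 mol.
Mass of NH3 = 2.80266 × 17.034 = 47.7404 g.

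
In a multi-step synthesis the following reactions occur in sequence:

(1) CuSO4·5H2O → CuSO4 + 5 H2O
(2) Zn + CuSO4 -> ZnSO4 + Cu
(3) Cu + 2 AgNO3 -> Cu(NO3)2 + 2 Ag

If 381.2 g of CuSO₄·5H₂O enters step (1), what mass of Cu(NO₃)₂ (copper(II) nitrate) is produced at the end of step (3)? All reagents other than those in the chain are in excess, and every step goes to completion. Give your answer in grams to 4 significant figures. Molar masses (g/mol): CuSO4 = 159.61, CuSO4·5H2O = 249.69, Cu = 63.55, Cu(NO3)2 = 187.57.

286.4 g

n(CuSO4·5H2O) = 381.2 / 249.69 = 1.5267 mol.
Reaction (1): CuSO4·5H2O→CuSO4 ratio 1:1 ⇒ n(CuSO4) = 1.5267 mol.
Reaction (2): CuSO4→Cu ratio 1:1 ⇒ n(Cu) = 1.5267 mol.
Reaction (3): Cu→Cu(NO3)2 ratio 1:1 ⇒ n(Cu(NO3)2) = 1.5267 mol.
Mass of Cu(NO3)2 = 1.5267 × 187.57 = 286.36 g.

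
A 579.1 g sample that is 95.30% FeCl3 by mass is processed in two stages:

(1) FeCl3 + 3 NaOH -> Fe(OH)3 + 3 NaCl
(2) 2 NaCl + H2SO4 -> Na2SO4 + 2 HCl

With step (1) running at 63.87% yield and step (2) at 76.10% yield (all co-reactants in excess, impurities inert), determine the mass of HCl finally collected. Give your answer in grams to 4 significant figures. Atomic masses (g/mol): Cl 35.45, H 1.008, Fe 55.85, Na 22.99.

Pure FeCl3 = 579.1 × 0.9530 = 551.88 g.
M(FeCl3) = 55.85 + 3(35.45) = 162.20 g/mol.
M(HCl) = 1.008 + 35.45 = 36.458 g/mol.
n(FeCl3) = 551.88 / 162.20 = 3.4025 mol.
Step 1 (FeCl3:NaCl = 1:3): theoretical n(NaCl) = 10.207 mol; at 63.87% yield, n(NaCl) = 6.5195 mol.
Step 2 (NaCl:HCl = 2:2): theoretical n(HCl) = 6.5195 mol, so theoretical mass = 6.5195 × 36.458 = 237.69 g.
At 76.10% yield, actual mass of HCl = 237.69 × 0.7610 = 180.88 g.

180.9 g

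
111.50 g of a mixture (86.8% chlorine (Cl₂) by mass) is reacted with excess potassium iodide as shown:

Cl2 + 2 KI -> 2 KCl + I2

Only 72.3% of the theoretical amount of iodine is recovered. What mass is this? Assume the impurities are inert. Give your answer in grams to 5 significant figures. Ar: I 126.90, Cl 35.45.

250.48 g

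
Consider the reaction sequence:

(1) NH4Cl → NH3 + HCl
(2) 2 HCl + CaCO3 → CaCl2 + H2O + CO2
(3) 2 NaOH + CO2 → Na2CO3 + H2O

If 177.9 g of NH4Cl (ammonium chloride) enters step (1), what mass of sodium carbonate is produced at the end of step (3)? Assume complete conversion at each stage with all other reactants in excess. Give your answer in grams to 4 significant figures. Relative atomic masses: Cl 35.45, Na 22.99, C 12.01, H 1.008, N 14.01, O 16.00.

176.2 g

M(NH4Cl) = 14.01 + 4(1.008) + 35.45 = 53.492 g/mol.
M(Na2CO3) = 2(22.99) + 12.01 + 3(16.00) = 105.99 g/mol.
n(NH4Cl) = 177.9 / 53.492 = 3.3257 mol.
Reaction (1): NH4Cl→HCl ratio 1:1 ⇒ n(HCl) = 3.3257 mol.
Reaction (2): HCl→CO2 ratio 2:1 ⇒ n(CO2) = 1.6629 mol.
Reaction (3): CO2→Na2CO3 ratio 1:1 ⇒ n(Na2CO3) = 1.6629 mol.
Mass of Na2CO3 = 1.6629 × 105.99 = 176.25 g.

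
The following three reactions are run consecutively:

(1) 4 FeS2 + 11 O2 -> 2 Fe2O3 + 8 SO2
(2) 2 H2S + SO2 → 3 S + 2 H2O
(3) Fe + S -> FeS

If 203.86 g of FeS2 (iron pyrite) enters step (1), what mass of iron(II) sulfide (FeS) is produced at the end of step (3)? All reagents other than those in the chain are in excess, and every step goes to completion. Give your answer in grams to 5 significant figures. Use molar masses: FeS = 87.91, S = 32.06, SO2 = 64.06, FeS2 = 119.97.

896.29 g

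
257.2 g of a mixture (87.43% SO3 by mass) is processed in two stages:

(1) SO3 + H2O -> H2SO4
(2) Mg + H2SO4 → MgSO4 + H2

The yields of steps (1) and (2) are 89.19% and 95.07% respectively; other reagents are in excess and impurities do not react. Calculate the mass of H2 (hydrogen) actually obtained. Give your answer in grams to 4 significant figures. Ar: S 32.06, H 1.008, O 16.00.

Pure SO3 = 257.2 × 0.8743 = 224.87 g.
M(SO3) = 32.06 + 3(16.00) = 80.06 g/mol.
M(H2) = 2(1.008) = 2.016 g/mol.
n(SO3) = 224.87 / 80.06 = 2.8088 mol.
Step 1 (SO3:H2SO4 = 1:1): theoretical n(H2SO4) = 2.8088 mol; at 89.19% yield, n(H2SO4) = 2.5051 mol.
Step 2 (H2SO4:H2 = 1:1): theoretical n(H2) = 2.5051 mol, so theoretical mass = 2.5051 × 2.016 = 5.0504 g.
At 95.07% yield, actual mass of H2 = 5.0504 × 0.9507 = 4.8014 g.

4.801 g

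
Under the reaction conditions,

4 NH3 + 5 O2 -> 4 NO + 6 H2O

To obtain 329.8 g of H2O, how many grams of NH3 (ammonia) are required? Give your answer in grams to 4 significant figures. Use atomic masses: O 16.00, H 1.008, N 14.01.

M(H2O) = 2(1.008) + 16.00 = 18.016 g/mol.
M(NH3) = 14.01 + 3(1.008) = 17.034 g/mol.
n(H2O) = 329.80 g / 18.016 g/mol = 18.306 mol.
From the equation the H2O:NH3 mole ratio is 6:4, so n(NH3) = 18.306 × 4/6 = 12.204 mol.
Mass of NH3 = 12.204 mol × 17.034 g/mol = 207.88 g.

207.9 g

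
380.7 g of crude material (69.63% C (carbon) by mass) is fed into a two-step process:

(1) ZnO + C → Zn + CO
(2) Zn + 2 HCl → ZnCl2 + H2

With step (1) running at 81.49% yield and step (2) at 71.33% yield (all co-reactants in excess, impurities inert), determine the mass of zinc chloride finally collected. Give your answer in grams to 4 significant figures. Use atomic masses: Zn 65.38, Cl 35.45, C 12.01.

1748 g

Pure C = 380.7 × 0.6963 = 265.08 g.
M(C) = 12.01 g/mol.
M(ZnCl2) = 65.38 + 2(35.45) = 136.28 g/mol.
n(C) = 265.08 / 12.01 = 22.072 mol.
Step 1 (C:Zn = 1:1): theoretical n(Zn) = 22.072 mol; at 81.49% yield, n(Zn) = 17.986 mol.
Step 2 (Zn:ZnCl2 = 1:1): theoretical n(ZnCl2) = 17.986 mol, so theoretical mass = 17.986 × 136.28 = 2451.2 g.
At 71.33% yield, actual mass of ZnCl2 = 2451.2 × 0.7133 = 1748.4 g.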